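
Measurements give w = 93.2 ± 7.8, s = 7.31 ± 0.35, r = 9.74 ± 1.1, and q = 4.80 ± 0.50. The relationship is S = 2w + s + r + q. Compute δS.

S is a linear combination, so absolute uncertainties add in quadrature:
  (2·δw)² = 243;  (δs)² = 0.122;  (δr)² = 1.21;  (δq)² = 0.250
δS = √(245) = 15.7

15.7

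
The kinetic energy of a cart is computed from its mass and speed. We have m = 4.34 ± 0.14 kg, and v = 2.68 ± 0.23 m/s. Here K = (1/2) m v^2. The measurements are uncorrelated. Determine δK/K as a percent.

Each factor contributes (exponent × relative error)² to (δK/K)²:
  (1·δm/m)² = (1×0.0323)² = 0.00104;  (2·δv/v)² = (2×0.0858)² = 0.0295
δK/K = √(0.0305) = 0.175

17.5%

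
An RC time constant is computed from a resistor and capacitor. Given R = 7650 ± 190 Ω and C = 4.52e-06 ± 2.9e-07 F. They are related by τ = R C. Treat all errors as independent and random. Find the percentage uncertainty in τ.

6.88%

Each factor contributes (exponent × relative error)² to (δτ/τ)²:
  (1·δR/R)² = (1×0.0248)² = 0.000617;  (1·δC/C)² = (1×0.0642)² = 0.00412
δτ/τ = √(0.00473) = 0.0688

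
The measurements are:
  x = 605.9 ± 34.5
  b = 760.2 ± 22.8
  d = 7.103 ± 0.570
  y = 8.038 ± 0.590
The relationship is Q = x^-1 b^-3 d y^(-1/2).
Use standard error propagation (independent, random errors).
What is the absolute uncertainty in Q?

Since Q is a product/quotient, work with relative uncertainties:
  (-1·δx/x)² = (-1×0.0569)² = 0.00324;  (-3·δb/b)² = (-3×0.0300)² = 0.00810;  (1·δd/d)² = (1×0.0802)² = 0.00644;  (−½·δy/y)² = (-0.5×0.0734)² = 0.00135
δQ/Q = √(0.0191) = 0.138
Q = 9.412e-12, so δQ = 0.138 × 9.412e-12 = 1.3e-12.

1.3e-12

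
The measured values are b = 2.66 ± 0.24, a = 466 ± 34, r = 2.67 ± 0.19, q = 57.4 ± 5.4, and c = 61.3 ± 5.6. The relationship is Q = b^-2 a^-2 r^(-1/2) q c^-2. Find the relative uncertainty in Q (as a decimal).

0.312

For a monomial Q ∝ b^-2, a^-2, r^(-1/2), q, c^-2, fractional errors add in quadrature:
  (-2·δb/b)² = (-2×0.0902)² = 0.0326;  (-2·δa/a)² = (-2×0.0730)² = 0.0213;  (−½·δr/r)² = (-0.5×0.0712)² = 0.00127;  (1·δq/q)² = (1×0.0941)² = 0.00885;  (-2·δc/c)² = (-2×0.0914)² = 0.0334
δQ/Q = √(0.0974) = 0.312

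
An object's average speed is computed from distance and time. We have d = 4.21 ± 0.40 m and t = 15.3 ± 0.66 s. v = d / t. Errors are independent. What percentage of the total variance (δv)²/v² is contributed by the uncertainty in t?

17.1%

(δv/v)² = (1·δd/d)² + (-1·δt/t)²
  d term: (1×0.0950)² = 0.00903
  t term: (-1×0.0431)² = 0.00186
Total = 0.0109. Share from t = 0.00186/0.0109 = 0.171.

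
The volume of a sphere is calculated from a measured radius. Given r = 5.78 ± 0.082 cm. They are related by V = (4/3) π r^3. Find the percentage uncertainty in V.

Products/powers → add relative errors in quadrature, weighted by exponent:
  (3·δr/r)² = (3×0.0142)² = 0.00181
δV/V = √(0.00181) = 0.0426

4.26%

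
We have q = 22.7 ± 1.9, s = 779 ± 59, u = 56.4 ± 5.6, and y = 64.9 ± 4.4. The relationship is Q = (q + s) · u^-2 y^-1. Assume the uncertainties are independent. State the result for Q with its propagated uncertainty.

0.00388 ± 0.000864

Let w = q + s = 802. δw = √(δq² + δs²) = √(3.61 + 3480) = 59.0, so δw/w = 0.0736.
Q is then a monomial in w, u, y:
δQ/Q = √((δw/w)² + (-2·δu/u)² + (-1·δy/y)²) = √(0.00542 + 0.0394 + 0.00460) = 0.222
Q = 0.00388, so δQ = 0.222 × 0.00388 = 0.000864.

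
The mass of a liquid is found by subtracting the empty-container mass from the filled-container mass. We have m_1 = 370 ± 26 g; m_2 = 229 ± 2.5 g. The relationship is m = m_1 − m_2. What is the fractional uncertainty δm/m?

Absolute uncertainties add in quadrature for a linear combination:
  (δm_1)² = 676;  (δm_2)² = 6.25
δm = √(682) = 26.1 g
m = 141 g, so δm/m = 26.1/141 = 0.185.

0.185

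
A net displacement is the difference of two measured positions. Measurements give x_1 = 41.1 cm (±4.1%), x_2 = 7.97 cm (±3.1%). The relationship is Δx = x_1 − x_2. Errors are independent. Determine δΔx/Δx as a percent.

Δx is a linear combination, so absolute uncertainties add in quadrature:
  (δx_1)² = 2.84;  (δx_2)² = 0.0610
δΔx = √(2.90) = 1.70 cm
Δx = 33.1 cm, so δΔx/Δx = 1.70/33.1 = 0.0514.

5.14%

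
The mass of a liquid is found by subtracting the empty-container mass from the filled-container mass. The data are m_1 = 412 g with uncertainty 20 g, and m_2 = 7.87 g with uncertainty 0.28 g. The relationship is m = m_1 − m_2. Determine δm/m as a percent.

For a sum/difference, combine absolute errors in quadrature:
  (δm_1)² = 400;  (δm_2)² = 0.0784
δm = √(400) = 20.0 g
m = 404 g, so δm/m = 20.0/404 = 0.0495.

4.95%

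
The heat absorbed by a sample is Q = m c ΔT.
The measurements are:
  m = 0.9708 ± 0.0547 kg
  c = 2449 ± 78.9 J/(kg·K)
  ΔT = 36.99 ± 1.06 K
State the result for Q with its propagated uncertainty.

Relative error in a monomial: (δQ/Q)² = Σ (nᵢ · δxᵢ/xᵢ)².
  (1·δm/m)² = (1×0.0563)² = 0.00317;  (1·δc/c)² = (1×0.0322)² = 0.00104;  (1·δΔT/ΔT)² = (1×0.0287)² = 0.000821
δQ/Q = √(0.00503) = 0.0710
Q = 87940 J, so δQ = 0.0710 × 87940 = 6240 J.

87940 ± 6240 J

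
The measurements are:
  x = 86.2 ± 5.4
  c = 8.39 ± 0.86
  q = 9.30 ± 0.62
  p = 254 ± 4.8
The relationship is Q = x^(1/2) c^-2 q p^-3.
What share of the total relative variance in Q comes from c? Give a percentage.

82.9%

(δQ/Q)² = (½·δx/x)² + (-2·δc/c)² + (1·δq/q)² + (-3·δp/p)²
  x term: (0.5×0.0626)² = 0.000981
  c term: (-2×0.103)² = 0.0420
  q term: (1×0.0667)² = 0.00444
  p term: (-3×0.0189)² = 0.00321
Total = 0.0507. Share from c = 0.0420/0.0507 = 0.829.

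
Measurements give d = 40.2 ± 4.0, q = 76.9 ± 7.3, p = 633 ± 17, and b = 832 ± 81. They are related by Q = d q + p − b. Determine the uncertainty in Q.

433

Let w = d·q = 3090. δw/w = √((1·δd/d)² + (1·δq/q)²) = √(0.00990 + 0.00901) = 0.138, so δw = 425.
Q = w + p − b: δQ = √(δw² + δp² + δb²) = √(1.81e+05 + 289 + 6560) = 433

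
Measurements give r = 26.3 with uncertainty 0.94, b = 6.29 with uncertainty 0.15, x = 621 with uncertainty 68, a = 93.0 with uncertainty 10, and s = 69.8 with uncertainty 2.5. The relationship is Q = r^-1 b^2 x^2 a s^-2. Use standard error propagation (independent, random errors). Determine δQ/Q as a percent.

26.1%

Products/powers → add relative errors in quadrature, weighted by exponent:
  (-1·δr/r)² = (-1×0.0357)² = 0.00128;  (2·δb/b)² = (2×0.0238)² = 0.00227;  (2·δx/x)² = (2×0.110)² = 0.0480;  (1·δa/a)² = (1×0.108)² = 0.0116;  (-2·δs/s)² = (-2×0.0358)² = 0.00513
δQ/Q = √(0.0682) = 0.261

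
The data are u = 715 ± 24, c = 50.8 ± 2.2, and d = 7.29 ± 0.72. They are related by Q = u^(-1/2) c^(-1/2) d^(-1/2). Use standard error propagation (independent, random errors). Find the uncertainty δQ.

Q is a product of powers, so relative uncertainties combine in quadrature:
  (−½·δu/u)² = (-0.5×0.0336)² = 0.000282;  (−½·δc/c)² = (-0.5×0.0433)² = 0.000469;  (−½·δd/d)² = (-0.5×0.0988)² = 0.00244
δQ/Q = √(0.00319) = 0.0565
Q = 0.00194, so δQ = 0.0565 × 0.00194 = 0.000110.

0.000110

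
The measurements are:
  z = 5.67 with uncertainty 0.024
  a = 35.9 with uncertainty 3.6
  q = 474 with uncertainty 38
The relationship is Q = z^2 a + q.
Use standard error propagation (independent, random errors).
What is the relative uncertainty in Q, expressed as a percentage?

7.51%

Let p = z^2·a = 1150. δp/p = √((2·δz/z)² + (1·δa/a)²) = √(7.17e-05 + 0.0101) = 0.101, so δp = 116.
Q = p + q: δQ = √(δp² + δq²) = √(13500 + 1440) = 122
Q = 1630, so δQ/Q = 122/1630 = 0.0751.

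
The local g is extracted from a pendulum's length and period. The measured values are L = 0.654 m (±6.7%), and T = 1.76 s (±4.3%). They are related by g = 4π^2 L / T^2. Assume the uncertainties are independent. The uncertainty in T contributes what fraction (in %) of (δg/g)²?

(δg/g)² = (1·δL/L)² + (-2·δT/T)²
  L term: (1×0.0670)² = 0.00449
  T term: (-2×0.0430)² = 0.00740
Total = 0.0119. Share from T = 0.00740/0.0119 = 0.622.

62.2%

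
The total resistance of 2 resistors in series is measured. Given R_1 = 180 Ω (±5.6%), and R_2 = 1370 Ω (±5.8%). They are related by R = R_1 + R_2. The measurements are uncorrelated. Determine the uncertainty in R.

Sums and differences: (δR)² = Σ (cᵢ δxᵢ)².
  (δR_1)² = 102;  (δR_2)² = 6310
δR = √(6420) = 80.1 Ω

80.1 Ω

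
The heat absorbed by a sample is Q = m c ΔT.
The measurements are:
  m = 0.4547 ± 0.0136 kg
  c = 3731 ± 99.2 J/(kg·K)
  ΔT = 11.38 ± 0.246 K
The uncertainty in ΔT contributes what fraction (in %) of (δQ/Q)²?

(δQ/Q)² = (1·δm/m)² + (1·δc/c)² + (1·δΔT/ΔT)²
  m term: (1×0.0299)² = 0.000895
  c term: (1×0.0266)² = 0.000707
  ΔT term: (1×0.0216)² = 0.000467
Total = 0.00207. Share from ΔT = 0.000467/0.00207 = 0.226.

22.6%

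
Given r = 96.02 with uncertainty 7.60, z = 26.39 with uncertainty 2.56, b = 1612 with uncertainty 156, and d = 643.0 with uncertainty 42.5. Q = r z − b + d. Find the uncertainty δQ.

356

Let p = r·z = 2534. δp/p = √((1·δr/r)² + (1·δz/z)²) = √(0.00626 + 0.00941) = 0.125, so δp = 317.
Q = p − b + d: δQ = √(δp² + δb² + δd²) = √(1.01e+05 + 24300 + 1810) = 356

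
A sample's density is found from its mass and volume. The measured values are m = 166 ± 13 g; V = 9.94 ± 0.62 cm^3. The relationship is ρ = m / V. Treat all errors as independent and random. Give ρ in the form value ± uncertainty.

Relative error in a monomial: (δρ/ρ)² = Σ (nᵢ · δxᵢ/xᵢ)².
  (1·δm/m)² = (1×0.0783)² = 0.00613;  (-1·δV/V)² = (-1×0.0624)² = 0.00389
δρ/ρ = √(0.0100) = 0.100
ρ = 16.7 g/cm^3, so δρ = 0.100 × 16.7 = 1.67 g/cm^3.

16.7 ± 1.67 g/cm^3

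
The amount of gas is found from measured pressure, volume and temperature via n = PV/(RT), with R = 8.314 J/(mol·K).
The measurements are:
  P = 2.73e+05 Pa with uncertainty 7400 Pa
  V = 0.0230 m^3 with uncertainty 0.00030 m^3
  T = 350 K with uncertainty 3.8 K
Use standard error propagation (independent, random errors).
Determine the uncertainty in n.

0.0690 mol

Relative error in a monomial: (δn/n)² = Σ (nᵢ · δxᵢ/xᵢ)².
  (1·δP/P)² = (1×0.0271)² = 0.000735;  (1·δV/V)² = (1×0.0130)² = 0.000170;  (-1·δT/T)² = (-1×0.0109)² = 0.000118
δn/n = √(0.00102) = 0.0320
n = 2.16 mol, so δn = 0.0320 × 2.16 = 0.0690 mol.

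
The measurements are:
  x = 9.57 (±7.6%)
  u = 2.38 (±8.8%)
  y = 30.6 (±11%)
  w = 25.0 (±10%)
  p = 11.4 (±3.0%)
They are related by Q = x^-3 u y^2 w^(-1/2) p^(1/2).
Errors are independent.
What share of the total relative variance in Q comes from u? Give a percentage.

(δQ/Q)² = (-3·δx/x)² + (1·δu/u)² + (2·δy/y)² + (−½·δw/w)² + (½·δp/p)²
  x term: (-3×0.0760)² = 0.0520
  u term: (1×0.0880)² = 0.00774
  y term: (2×0.110)² = 0.0484
  w term: (-0.5×0.100)² = 0.00250
  p term: (0.5×0.0300)² = 0.000225
Total = 0.111. Share from u = 0.00774/0.111 = 0.0699.

6.99%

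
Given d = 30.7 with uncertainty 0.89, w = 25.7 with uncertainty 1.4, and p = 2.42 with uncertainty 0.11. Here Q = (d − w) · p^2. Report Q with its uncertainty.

Let u = d − w = 5.00. δu = √(δd² + δw²) = √(0.792 + 1.96) = 1.66, so δu/u = 0.332.
Q is then a monomial in u, p:
δQ/Q = √((δu/u)² + (2·δp/p)²) = √(0.110 + 0.00826) = 0.344
Q = 29.3, so δQ = 0.344 × 29.3 = 10.1.

29.3 ± 10.1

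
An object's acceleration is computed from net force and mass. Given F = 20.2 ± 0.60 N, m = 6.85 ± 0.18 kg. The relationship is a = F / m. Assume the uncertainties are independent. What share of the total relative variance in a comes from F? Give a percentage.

56.1%

(δa/a)² = (1·δF/F)² + (-1·δm/m)²
  F term: (1×0.0297)² = 0.000882
  m term: (-1×0.0263)² = 0.000691
Total = 0.00157. Share from F = 0.000882/0.00157 = 0.561.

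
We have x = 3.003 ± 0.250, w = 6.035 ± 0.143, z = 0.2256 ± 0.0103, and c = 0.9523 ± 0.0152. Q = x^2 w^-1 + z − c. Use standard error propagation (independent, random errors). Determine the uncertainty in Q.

Let p = x^2·w^-1 = 1.494. δp/p = √((2·δx/x)² + (-1·δw/w)²) = √(0.0277 + 0.000561) = 0.168, so δp = 0.251.
Q = p + z − c: δQ = √(δp² + δz² + δc²) = √(0.0632 + 0.000106 + 0.000231) = 0.252

0.252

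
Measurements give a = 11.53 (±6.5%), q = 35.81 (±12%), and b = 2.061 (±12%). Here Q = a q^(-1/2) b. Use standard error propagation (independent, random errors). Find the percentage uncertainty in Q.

Products/powers → add relative errors in quadrature, weighted by exponent:
  (1·δa/a)² = (1×0.0650)² = 0.00423;  (−½·δq/q)² = (-0.5×0.120)² = 0.00360;  (1·δb/b)² = (1×0.120)² = 0.0144
δQ/Q = √(0.0222) = 0.149

14.9%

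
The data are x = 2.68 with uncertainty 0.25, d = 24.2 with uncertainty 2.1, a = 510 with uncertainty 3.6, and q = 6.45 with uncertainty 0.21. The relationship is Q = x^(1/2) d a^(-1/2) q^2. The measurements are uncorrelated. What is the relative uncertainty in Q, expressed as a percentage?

11.8%

Products/powers → add relative errors in quadrature, weighted by exponent:
  (½·δx/x)² = (0.5×0.0933)² = 0.00218;  (1·δd/d)² = (1×0.0868)² = 0.00753;  (−½·δa/a)² = (-0.5×0.00706)² = 1.25e-05;  (2·δq/q)² = (2×0.0326)² = 0.00424
δQ/Q = √(0.0140) = 0.118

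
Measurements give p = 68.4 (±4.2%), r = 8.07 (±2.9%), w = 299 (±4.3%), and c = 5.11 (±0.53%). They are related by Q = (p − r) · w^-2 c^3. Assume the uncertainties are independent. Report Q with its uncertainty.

0.0900 ± 0.00897

Let u = p − r = 60.3. δu = √(δp² + δr²) = √(8.25 + 0.0548) = 2.88, so δu/u = 0.0478.
Q is then a monomial in u, w, c:
δQ/Q = √((δu/u)² + (-2·δw/w)² + (3·δc/c)²) = √(0.00228 + 0.00740 + 0.000253) = 0.0997
Q = 0.0900, so δQ = 0.0997 × 0.0900 = 0.00897.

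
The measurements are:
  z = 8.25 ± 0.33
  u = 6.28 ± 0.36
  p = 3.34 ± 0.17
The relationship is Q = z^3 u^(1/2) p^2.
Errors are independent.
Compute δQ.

2510

Q is a product of powers, so relative uncertainties combine in quadrature:
  (3·δz/z)² = (3×0.0400)² = 0.0144;  (½·δu/u)² = (0.5×0.0573)² = 0.000822;  (2·δp/p)² = (2×0.0509)² = 0.0104
δQ/Q = √(0.0256) = 0.160
Q = 15700, so δQ = 0.160 × 15700 = 2510.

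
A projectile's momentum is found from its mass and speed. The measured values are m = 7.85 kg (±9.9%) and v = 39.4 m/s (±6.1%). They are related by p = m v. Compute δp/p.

0.116

Since p is a product/quotient, work with relative uncertainties:
  (1·δm/m)² = (1×0.0990)² = 0.00980;  (1·δv/v)² = (1×0.0610)² = 0.00372
δp/p = √(0.0135) = 0.116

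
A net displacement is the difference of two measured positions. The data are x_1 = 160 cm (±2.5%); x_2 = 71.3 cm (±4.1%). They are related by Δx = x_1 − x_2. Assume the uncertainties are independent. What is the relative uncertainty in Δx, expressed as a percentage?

5.59%

Δx is a linear combination, so absolute uncertainties add in quadrature:
  (δx_1)² = 16.0;  (δx_2)² = 8.55
δΔx = √(24.5) = 4.95 cm
Δx = 88.7 cm, so δΔx/Δx = 4.95/88.7 = 0.0559.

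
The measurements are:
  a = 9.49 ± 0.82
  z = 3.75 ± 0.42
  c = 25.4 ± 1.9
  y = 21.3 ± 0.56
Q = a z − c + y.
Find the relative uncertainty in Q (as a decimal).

0.172

Let p = a·z = 35.6. δp/p = √((1·δa/a)² + (1·δz/z)²) = √(0.00747 + 0.0125) = 0.141, so δp = 5.03.
Q = p − c + y: δQ = √(δp² + δc² + δy²) = √(25.3 + 3.61 + 0.314) = 5.41
Q = 31.5, so δQ/Q = 5.41/31.5 = 0.172.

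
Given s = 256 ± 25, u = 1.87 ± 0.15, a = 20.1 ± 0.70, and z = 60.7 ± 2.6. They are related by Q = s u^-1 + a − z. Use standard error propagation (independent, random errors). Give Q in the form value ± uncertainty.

96.3 ± 17.5

Let p = s·u^-1 = 137. δp/p = √((1·δs/s)² + (-1·δu/u)²) = √(0.00954 + 0.00643) = 0.126, so δp = 17.3.
Q = p + a − z: δQ = √(δp² + δa² + δz²) = √(299 + 0.490 + 6.76) = 17.5
Q = 96.3.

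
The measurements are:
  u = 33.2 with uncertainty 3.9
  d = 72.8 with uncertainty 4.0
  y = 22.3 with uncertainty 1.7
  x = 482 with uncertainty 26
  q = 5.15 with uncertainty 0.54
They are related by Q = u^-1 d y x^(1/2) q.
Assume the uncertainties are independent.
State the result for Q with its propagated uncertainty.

5530 ± 1020

Q is a product of powers, so relative uncertainties combine in quadrature:
  (-1·δu/u)² = (-1×0.117)² = 0.0138;  (1·δd/d)² = (1×0.0549)² = 0.00302;  (1·δy/y)² = (1×0.0762)² = 0.00581;  (½·δx/x)² = (0.5×0.0539)² = 0.000727;  (1·δq/q)² = (1×0.105)² = 0.0110
δQ/Q = √(0.0344) = 0.185
Q = 5530, so δQ = 0.185 × 5530 = 1020.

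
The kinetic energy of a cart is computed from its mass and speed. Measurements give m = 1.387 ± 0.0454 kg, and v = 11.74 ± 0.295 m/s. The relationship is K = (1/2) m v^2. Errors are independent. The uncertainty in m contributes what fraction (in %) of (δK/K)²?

(δK/K)² = (1·δm/m)² + (2·δv/v)²
  m term: (1×0.0327)² = 0.00107
  v term: (2×0.0251)² = 0.00253
Total = 0.00360. Share from m = 0.00107/0.00360 = 0.298.

29.8%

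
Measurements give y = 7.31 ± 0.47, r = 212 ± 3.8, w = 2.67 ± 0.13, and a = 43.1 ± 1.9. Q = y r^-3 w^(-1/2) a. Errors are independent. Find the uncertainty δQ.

1.98e-06

Q is a product of powers, so relative uncertainties combine in quadrature:
  (1·δy/y)² = (1×0.0643)² = 0.00413;  (-3·δr/r)² = (-3×0.0179)² = 0.00289;  (−½·δw/w)² = (-0.5×0.0487)² = 0.000593;  (1·δa/a)² = (1×0.0441)² = 0.00194
δQ/Q = √(0.00956) = 0.0978
Q = 2.02e-05, so δQ = 0.0978 × 2.02e-05 = 1.98e-06.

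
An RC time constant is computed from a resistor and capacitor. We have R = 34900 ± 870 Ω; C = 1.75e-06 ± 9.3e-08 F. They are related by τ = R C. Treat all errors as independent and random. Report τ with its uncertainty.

0.0611 ± 0.00359 s

Products/powers → add relative errors in quadrature, weighted by exponent:
  (1·δR/R)² = (1×0.0249)² = 0.000621;  (1·δC/C)² = (1×0.0531)² = 0.00282
δτ/τ = √(0.00345) = 0.0587
τ = 0.0611 s, so δτ = 0.0587 × 0.0611 = 0.00359 s.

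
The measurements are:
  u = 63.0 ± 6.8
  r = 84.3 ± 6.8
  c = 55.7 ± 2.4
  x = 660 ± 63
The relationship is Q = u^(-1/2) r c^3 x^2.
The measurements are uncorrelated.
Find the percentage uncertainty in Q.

Products/powers → add relative errors in quadrature, weighted by exponent:
  (−½·δu/u)² = (-0.5×0.108)² = 0.00291;  (1·δr/r)² = (1×0.0807)² = 0.00651;  (3·δc/c)² = (3×0.0431)² = 0.0167;  (2·δx/x)² = (2×0.0955)² = 0.0364
δQ/Q = √(0.0626) = 0.250

25.0%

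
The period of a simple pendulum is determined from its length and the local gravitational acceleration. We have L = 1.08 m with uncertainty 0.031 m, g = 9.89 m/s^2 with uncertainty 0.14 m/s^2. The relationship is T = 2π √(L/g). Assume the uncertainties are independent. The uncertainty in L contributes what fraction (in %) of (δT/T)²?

80.4%

(δT/T)² = (½·δL/L)² + (−½·δg/g)²
  L term: (0.5×0.0287)² = 0.000206
  g term: (-0.5×0.0142)² = 5.01e-05
Total = 0.000256. Share from L = 0.000206/0.000256 = 0.804.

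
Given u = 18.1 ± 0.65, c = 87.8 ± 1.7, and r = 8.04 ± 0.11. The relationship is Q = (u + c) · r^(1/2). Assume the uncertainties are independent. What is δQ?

Let w = u + c = 106. δw = √(δu² + δc²) = √(0.423 + 2.89) = 1.82, so δw/w = 0.0172.
Q is then a monomial in w, r:
δQ/Q = √((δw/w)² + (½·δr/r)²) = √(0.000295 + 4.68e-05) = 0.0185
Q = 300, so δQ = 0.0185 × 300 = 5.55.

5.55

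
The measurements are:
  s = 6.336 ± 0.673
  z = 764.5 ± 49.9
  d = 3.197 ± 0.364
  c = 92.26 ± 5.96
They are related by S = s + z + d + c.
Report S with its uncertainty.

S is a linear combination, so absolute uncertainties add in quadrature:
  (δs)² = 0.453;  (δz)² = 2490;  (δd)² = 0.132;  (δc)² = 35.5
δS = √(2530) = 50.3
S = 866.3.

866.3 ± 50.3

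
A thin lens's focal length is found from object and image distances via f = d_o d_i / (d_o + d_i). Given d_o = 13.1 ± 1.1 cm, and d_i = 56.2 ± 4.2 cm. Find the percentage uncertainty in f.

∂f/∂d_o = (d_i/(d_o+d_i))² = 0.658;  ∂f/∂d_i = (d_o/(d_o+d_i))² = 0.0357
δf = √((∂f/∂d_o · δd_o)² + (∂f/∂d_i · δd_i)²) = √(0.523 + 0.0225) = 0.739 cm
f = 10.6 cm, so δf/f = 0.739/10.6 = 0.0695.

6.95%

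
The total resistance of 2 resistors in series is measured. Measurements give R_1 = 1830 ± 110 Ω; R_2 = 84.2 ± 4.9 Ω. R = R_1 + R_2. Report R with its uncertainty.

Each term contributes (cᵢ δxᵢ)² to (δR)²:
  (δR_1)² = 12100;  (δR_2)² = 24.0
δR = √(12100) = 110 Ω
R = 1910 Ω.

1910 ± 110 Ω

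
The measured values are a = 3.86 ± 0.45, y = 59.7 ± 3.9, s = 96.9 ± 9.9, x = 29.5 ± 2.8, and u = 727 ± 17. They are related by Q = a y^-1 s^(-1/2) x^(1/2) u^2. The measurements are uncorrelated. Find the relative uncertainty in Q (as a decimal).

Relative error in a monomial: (δQ/Q)² = Σ (nᵢ · δxᵢ/xᵢ)².
  (1·δa/a)² = (1×0.117)² = 0.0136;  (-1·δy/y)² = (-1×0.0653)² = 0.00427;  (−½·δs/s)² = (-0.5×0.102)² = 0.00261;  (½·δx/x)² = (0.5×0.0949)² = 0.00225;  (2·δu/u)² = (2×0.0234)² = 0.00219
δQ/Q = √(0.0249) = 0.158

0.158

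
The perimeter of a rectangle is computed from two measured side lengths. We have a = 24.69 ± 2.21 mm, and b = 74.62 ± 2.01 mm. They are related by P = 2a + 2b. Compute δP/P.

P is a linear combination, so absolute uncertainties add in quadrature:
  (2·δa)² = 19.5;  (2·δb)² = 16.2
δP = √(35.7) = 5.97 mm
P = 198.6 mm, so δP/P = 5.97/198.6 = 0.0301.

0.0301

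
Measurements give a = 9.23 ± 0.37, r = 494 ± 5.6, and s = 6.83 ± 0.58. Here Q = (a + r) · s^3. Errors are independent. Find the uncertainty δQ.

Let u = a + r = 503. δu = √(δa² + δr²) = √(0.137 + 31.4) = 5.61, so δu/u = 0.0112.
Q is then a monomial in u, s:
δQ/Q = √((δu/u)² + (3·δs/s)²) = √(0.000124 + 0.0649) = 0.255
Q = 1.6e+05, so δQ = 0.255 × 1.6e+05 = 40900.

40900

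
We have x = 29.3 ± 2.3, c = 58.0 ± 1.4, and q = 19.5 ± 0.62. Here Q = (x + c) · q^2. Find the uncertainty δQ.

Let u = x + c = 87.3. δu = √(δx² + δc²) = √(5.29 + 1.96) = 2.69, so δu/u = 0.0308.
Q is then a monomial in u, q:
δQ/Q = √((δu/u)² + (2·δq/q)²) = √(0.000951 + 0.00404) = 0.0707
Q = 33200, so δQ = 0.0707 × 33200 = 2350.

2350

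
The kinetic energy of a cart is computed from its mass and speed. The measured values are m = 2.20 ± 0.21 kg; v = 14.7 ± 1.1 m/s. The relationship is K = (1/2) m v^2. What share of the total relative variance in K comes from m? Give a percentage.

(δK/K)² = (1·δm/m)² + (2·δv/v)²
  m term: (1×0.0955)² = 0.00911
  v term: (2×0.0748)² = 0.0224
Total = 0.0315. Share from m = 0.00911/0.0315 = 0.289.

28.9%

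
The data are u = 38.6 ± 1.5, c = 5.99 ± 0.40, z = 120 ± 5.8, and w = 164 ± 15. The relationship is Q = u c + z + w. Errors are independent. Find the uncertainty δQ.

Let p = u·c = 231. δp/p = √((1·δu/u)² + (1·δc/c)²) = √(0.00151 + 0.00446) = 0.0773, so δp = 17.9.
Q = p + z + w: δQ = √(δp² + δz² + δw²) = √(319 + 33.6 + 225) = 24.0

24.0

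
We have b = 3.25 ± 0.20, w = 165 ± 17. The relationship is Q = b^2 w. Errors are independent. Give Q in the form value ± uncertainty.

1740 ± 280

Q is a product of powers, so relative uncertainties combine in quadrature:
  (2·δb/b)² = (2×0.0615)² = 0.0151;  (1·δw/w)² = (1×0.103)² = 0.0106
δQ/Q = √(0.0258) = 0.161
Q = 1740, so δQ = 0.161 × 1740 = 280.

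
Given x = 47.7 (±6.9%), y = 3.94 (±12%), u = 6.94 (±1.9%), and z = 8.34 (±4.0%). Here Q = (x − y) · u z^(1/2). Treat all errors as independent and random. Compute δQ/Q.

0.0808

Let w = x − y = 43.8. δw = √(δx² + δy²) = √(10.8 + 0.224) = 3.33, so δw/w = 0.0760.
Q is then a monomial in w, u, z:
δQ/Q = √((δw/w)² + (1·δu/u)² + (½·δz/z)²) = √(0.00577 + 0.000361 + 0.000400) = 0.0808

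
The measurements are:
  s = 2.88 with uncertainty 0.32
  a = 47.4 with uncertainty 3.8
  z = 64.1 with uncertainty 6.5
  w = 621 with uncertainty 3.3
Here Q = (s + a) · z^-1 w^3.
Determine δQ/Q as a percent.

Let u = s + a = 50.3. δu = √(δs² + δa²) = √(0.102 + 14.4) = 3.81, so δu/u = 0.0758.
Q is then a monomial in u, z, w:
δQ/Q = √((δu/u)² + (-1·δz/z)² + (3·δw/w)²) = √(0.00575 + 0.0103 + 0.000254) = 0.128

12.8%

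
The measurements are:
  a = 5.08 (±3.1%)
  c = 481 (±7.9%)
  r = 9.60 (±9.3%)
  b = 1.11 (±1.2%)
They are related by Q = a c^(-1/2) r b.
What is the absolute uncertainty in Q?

0.263

Relative error in a monomial: (δQ/Q)² = Σ (nᵢ · δxᵢ/xᵢ)².
  (1·δa/a)² = (1×0.0310)² = 0.000961;  (−½·δc/c)² = (-0.5×0.0790)² = 0.00156;  (1·δr/r)² = (1×0.0930)² = 0.00865;  (1·δb/b)² = (1×0.0120)² = 0.000144
δQ/Q = √(0.0113) = 0.106
Q = 2.47, so δQ = 0.106 × 2.47 = 0.263.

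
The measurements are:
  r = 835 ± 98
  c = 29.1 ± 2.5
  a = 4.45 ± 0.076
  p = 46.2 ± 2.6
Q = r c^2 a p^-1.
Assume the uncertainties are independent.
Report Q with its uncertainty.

Relative error in a monomial: (δQ/Q)² = Σ (nᵢ · δxᵢ/xᵢ)².
  (1·δr/r)² = (1×0.117)² = 0.0138;  (2·δc/c)² = (2×0.0859)² = 0.0295;  (1·δa/a)² = (1×0.0171)² = 0.000292;  (-1·δp/p)² = (-1×0.0563)² = 0.00317
δQ/Q = √(0.0468) = 0.216
Q = 68100, so δQ = 0.216 × 68100 = 14700.

68100 ± 14700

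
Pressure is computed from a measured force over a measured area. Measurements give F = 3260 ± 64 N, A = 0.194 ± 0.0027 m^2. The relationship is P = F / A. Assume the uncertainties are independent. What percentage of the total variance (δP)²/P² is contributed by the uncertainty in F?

66.6%

(δP/P)² = (1·δF/F)² + (-1·δA/A)²
  F term: (1×0.0196)² = 0.000385
  A term: (-1×0.0139)² = 0.000194
Total = 0.000579. Share from F = 0.000385/0.000579 = 0.666.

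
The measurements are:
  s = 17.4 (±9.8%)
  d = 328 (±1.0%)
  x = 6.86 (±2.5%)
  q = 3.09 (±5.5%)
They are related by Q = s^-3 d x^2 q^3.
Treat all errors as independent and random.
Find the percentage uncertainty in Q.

Relative error in a monomial: (δQ/Q)² = Σ (nᵢ · δxᵢ/xᵢ)².
  (-3·δs/s)² = (-3×0.0980)² = 0.0864;  (1·δd/d)² = (1×0.0100)² = 0.000100;  (2·δx/x)² = (2×0.0250)² = 0.00250;  (3·δq/q)² = (3×0.0550)² = 0.0272
δQ/Q = √(0.116) = 0.341

34.1%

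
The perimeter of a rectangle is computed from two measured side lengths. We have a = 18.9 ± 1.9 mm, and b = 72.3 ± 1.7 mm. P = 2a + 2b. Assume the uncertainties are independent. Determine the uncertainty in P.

Sums and differences: (δP)² = Σ (cᵢ δxᵢ)².
  (2·δa)² = 14.4;  (2·δb)² = 11.6
δP = √(26.0) = 5.10 mm

5.10 mm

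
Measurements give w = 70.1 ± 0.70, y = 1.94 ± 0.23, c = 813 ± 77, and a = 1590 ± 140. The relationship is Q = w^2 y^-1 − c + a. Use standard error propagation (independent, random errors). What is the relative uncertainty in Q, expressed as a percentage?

10.4%

Let p = w^2·y^-1 = 2530. δp/p = √((2·δw/w)² + (-1·δy/y)²) = √(0.000399 + 0.0141) = 0.120, so δp = 305.
Q = p − c + a: δQ = √(δp² + δc² + δa²) = √(92700 + 5930 + 19600) = 344
Q = 3310, so δQ/Q = 344/3310 = 0.104.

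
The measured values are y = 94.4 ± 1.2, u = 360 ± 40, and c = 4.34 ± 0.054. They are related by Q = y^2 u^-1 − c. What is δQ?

Let p = y^2·u^-1 = 24.8. δp/p = √((2·δy/y)² + (-1·δu/u)²) = √(0.000646 + 0.0123) = 0.114, so δp = 2.82.
Q = p − c: δQ = √(δp² + δc²) = √(7.96 + 0.00292) = 2.82

2.82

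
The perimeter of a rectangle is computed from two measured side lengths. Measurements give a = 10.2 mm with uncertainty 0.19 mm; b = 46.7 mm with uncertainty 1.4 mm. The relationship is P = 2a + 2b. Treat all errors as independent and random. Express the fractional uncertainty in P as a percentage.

Sums and differences: (δP)² = Σ (cᵢ δxᵢ)².
  (2·δa)² = 0.144;  (2·δb)² = 7.84
δP = √(7.98) = 2.83 mm
P = 114 mm, so δP/P = 2.83/114 = 0.0248.

2.48%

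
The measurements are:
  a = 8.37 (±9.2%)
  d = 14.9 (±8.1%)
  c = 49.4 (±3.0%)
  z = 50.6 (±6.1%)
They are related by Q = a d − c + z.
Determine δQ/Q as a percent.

12.4%

Let p = a·d = 125. δp/p = √((1·δa/a)² + (1·δd/d)²) = √(0.00846 + 0.00656) = 0.123, so δp = 15.3.
Q = p − c + z: δQ = √(δp² + δc² + δz²) = √(234 + 2.20 + 9.53) = 15.7
Q = 126, so δQ/Q = 15.7/126 = 0.124.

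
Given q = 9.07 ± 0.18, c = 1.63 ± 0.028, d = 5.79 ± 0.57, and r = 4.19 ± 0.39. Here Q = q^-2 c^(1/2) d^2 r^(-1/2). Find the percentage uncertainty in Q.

20.6%

Relative error in a monomial: (δQ/Q)² = Σ (nᵢ · δxᵢ/xᵢ)².
  (-2·δq/q)² = (-2×0.0198)² = 0.00158;  (½·δc/c)² = (0.5×0.0172)² = 7.38e-05;  (2·δd/d)² = (2×0.0984)² = 0.0388;  (−½·δr/r)² = (-0.5×0.0931)² = 0.00217
δQ/Q = √(0.0426) = 0.206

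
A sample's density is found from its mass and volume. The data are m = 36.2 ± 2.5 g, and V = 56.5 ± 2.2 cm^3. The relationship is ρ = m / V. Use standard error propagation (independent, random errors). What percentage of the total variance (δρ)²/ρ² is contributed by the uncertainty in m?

(δρ/ρ)² = (1·δm/m)² + (-1·δV/V)²
  m term: (1×0.0691)² = 0.00477
  V term: (-1×0.0389)² = 0.00152
Total = 0.00629. Share from m = 0.00477/0.00629 = 0.759.

75.9%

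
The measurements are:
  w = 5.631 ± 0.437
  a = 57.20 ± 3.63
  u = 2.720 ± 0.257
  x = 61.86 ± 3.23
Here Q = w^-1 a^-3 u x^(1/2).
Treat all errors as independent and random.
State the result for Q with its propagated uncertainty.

(2.030 ± 0.462) × 10^-5

Products/powers → add relative errors in quadrature, weighted by exponent:
  (-1·δw/w)² = (-1×0.0776)² = 0.00602;  (-3·δa/a)² = (-3×0.0635)² = 0.0362;  (1·δu/u)² = (1×0.0945)² = 0.00893;  (½·δx/x)² = (0.5×0.0522)² = 0.000682
δQ/Q = √(0.0519) = 0.228
Q = 2.03e-05, so δQ = 0.228 × 2.03e-05 = 4.62e-06.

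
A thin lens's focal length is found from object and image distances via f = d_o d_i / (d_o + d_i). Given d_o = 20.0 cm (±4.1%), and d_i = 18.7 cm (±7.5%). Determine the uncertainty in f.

∂f/∂d_o = (d_i/(d_o+d_i))² = 0.233;  ∂f/∂d_i = (d_o/(d_o+d_i))² = 0.267
δf = √((∂f/∂d_o · δd_o)² + (∂f/∂d_i · δd_i)²) = √(0.0367 + 0.140) = 0.421 cm

0.421 cm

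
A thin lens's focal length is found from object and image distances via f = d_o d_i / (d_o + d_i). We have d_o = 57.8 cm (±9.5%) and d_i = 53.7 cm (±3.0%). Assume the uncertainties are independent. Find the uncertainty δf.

∂f/∂d_o = (d_i/(d_o+d_i))² = 0.232;  ∂f/∂d_i = (d_o/(d_o+d_i))² = 0.269
δf = √((∂f/∂d_o · δd_o)² + (∂f/∂d_i · δd_i)²) = √(1.62 + 0.187) = 1.35 cm

1.35 cm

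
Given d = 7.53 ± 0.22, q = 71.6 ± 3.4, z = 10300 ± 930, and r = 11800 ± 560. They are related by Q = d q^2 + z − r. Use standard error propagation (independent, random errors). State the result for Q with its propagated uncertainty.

37100 ± 3990

Let p = d·q^2 = 38600. δp/p = √((1·δd/d)² + (2·δq/q)²) = √(0.000854 + 0.00902) = 0.0994, so δp = 3840.
Q = p + z − r: δQ = √(δp² + δz² + δr²) = √(1.47e+07 + 8.65e+05 + 3.14e+05) = 3990
Q = 37100.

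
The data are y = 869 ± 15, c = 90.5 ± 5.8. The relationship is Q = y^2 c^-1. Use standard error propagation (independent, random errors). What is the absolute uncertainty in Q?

Each factor contributes (exponent × relative error)² to (δQ/Q)²:
  (2·δy/y)² = (2×0.0173)² = 0.00119;  (-1·δc/c)² = (-1×0.0641)² = 0.00411
δQ/Q = √(0.00530) = 0.0728
Q = 8340, so δQ = 0.0728 × 8340 = 607.

607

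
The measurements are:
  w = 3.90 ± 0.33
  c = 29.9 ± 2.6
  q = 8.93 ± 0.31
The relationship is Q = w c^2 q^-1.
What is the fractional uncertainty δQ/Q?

Q is a product of powers, so relative uncertainties combine in quadrature:
  (1·δw/w)² = (1×0.0846)² = 0.00716;  (2·δc/c)² = (2×0.0870)² = 0.0302;  (-1·δq/q)² = (-1×0.0347)² = 0.00121
δQ/Q = √(0.0386) = 0.196

0.196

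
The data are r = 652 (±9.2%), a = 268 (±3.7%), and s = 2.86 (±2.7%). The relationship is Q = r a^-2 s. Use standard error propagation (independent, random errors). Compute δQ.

0.00314

For a monomial Q ∝ r, a^-2, s, fractional errors add in quadrature:
  (1·δr/r)² = (1×0.0920)² = 0.00846;  (-2·δa/a)² = (-2×0.0370)² = 0.00548;  (1·δs/s)² = (1×0.0270)² = 0.000729
δQ/Q = √(0.0147) = 0.121
Q = 0.0260, so δQ = 0.121 × 0.0260 = 0.00314.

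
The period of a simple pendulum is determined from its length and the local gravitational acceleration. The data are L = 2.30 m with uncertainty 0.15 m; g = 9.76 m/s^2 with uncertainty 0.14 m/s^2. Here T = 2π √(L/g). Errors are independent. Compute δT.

T is a product of powers, so relative uncertainties combine in quadrature:
  (½·δL/L)² = (0.5×0.0652)² = 0.00106;  (−½·δg/g)² = (-0.5×0.0143)² = 5.14e-05
δT/T = √(0.00111) = 0.0334
T = 3.05 s, so δT = 0.0334 × 3.05 = 0.102 s.

0.102 s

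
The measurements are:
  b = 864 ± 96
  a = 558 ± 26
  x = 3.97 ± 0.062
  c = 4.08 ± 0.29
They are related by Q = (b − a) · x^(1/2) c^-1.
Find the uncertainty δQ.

49.7

Let u = b − a = 306. δu = √(δb² + δa²) = √(9220 + 676) = 99.5, so δu/u = 0.325.
Q is then a monomial in u, x, c:
δQ/Q = √((δu/u)² + (½·δx/x)² + (-1·δc/c)²) = √(0.106 + 6.1e-05 + 0.00505) = 0.333
Q = 149, so δQ = 0.333 × 149 = 49.7.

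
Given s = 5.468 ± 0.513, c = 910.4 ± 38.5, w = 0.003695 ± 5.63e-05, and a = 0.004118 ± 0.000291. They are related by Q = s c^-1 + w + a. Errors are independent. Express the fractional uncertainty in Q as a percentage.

4.96%

Let p = s·c^-1 = 0.006006. δp/p = √((1·δs/s)² + (-1·δc/c)²) = √(0.00880 + 0.00179) = 0.103, so δp = 0.000618.
Q = p + w + a: δQ = √(δp² + δw² + δa²) = √(3.82e-07 + 3.17e-09 + 8.47e-08) = 0.000685
Q = 0.01382, so δQ/Q = 0.000685/0.01382 = 0.0496.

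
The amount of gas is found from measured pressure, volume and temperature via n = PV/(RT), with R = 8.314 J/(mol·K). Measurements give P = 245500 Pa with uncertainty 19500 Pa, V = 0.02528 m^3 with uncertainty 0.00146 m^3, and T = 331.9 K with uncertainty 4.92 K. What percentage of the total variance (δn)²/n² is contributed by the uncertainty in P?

(δn/n)² = (1·δP/P)² + (1·δV/V)² + (-1·δT/T)²
  P term: (1×0.0794)² = 0.00631
  V term: (1×0.0578)² = 0.00334
  T term: (-1×0.0148)² = 0.000220
Total = 0.00986. Share from P = 0.00631/0.00986 = 0.640.

64.0%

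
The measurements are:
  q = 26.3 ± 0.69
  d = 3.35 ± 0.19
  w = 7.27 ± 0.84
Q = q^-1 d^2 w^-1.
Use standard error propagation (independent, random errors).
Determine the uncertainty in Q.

0.00963

Since Q is a product/quotient, work with relative uncertainties:
  (-1·δq/q)² = (-1×0.0262)² = 0.000688;  (2·δd/d)² = (2×0.0567)² = 0.0129;  (-1·δw/w)² = (-1×0.116)² = 0.0134
δQ/Q = √(0.0269) = 0.164
Q = 0.0587, so δQ = 0.164 × 0.0587 = 0.00963.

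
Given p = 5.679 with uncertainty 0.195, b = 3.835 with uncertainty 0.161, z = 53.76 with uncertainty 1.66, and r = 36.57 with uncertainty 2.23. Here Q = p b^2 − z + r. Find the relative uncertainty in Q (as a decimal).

0.122

Let w = p·b^2 = 83.52. δw/w = √((1·δp/p)² + (2·δb/b)²) = √(0.00118 + 0.00705) = 0.0907, so δw = 7.58.
Q = w − z + r: δQ = √(δw² + δz² + δr²) = √(57.4 + 2.76 + 4.97) = 8.07
Q = 66.33, so δQ/Q = 8.07/66.33 = 0.122.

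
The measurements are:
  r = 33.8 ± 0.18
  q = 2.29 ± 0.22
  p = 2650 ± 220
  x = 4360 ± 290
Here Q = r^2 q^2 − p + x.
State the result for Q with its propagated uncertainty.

Let w = r^2·q^2 = 5990. δw/w = √((2·δr/r)² + (2·δq/q)²) = √(0.000113 + 0.0369) = 0.192, so δw = 1150.
Q = w − p + x: δQ = √(δw² + δp² + δx²) = √(1.33e+06 + 48400 + 84100) = 1210
Q = 7700.

7700 ± 1210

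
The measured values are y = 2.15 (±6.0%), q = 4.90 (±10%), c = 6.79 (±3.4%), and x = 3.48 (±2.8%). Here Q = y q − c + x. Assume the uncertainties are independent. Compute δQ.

Let p = y·q = 10.5. δp/p = √((1·δy/y)² + (1·δq/q)²) = √(0.00360 + 0.0100) = 0.117, so δp = 1.23.
Q = p − c + x: δQ = √(δp² + δc² + δx²) = √(1.51 + 0.0533 + 0.00949) = 1.25

1.25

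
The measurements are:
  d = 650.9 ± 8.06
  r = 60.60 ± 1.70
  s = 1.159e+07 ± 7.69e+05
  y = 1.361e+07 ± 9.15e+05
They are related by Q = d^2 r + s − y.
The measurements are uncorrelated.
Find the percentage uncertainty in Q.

Let p = d^2·r = 2.567e+07. δp/p = √((2·δd/d)² + (1·δr/r)²) = √(0.000613 + 0.000787) = 0.0374, so δp = 9.61e+05.
Q = p + s − y: δQ = √(δp² + δs² + δy²) = √(9.23e+11 + 5.91e+11 + 8.37e+11) = 1.53e+06
Q = 2.365e+07, so δQ/Q = 1.53e+06/2.365e+07 = 0.0648.

6.48%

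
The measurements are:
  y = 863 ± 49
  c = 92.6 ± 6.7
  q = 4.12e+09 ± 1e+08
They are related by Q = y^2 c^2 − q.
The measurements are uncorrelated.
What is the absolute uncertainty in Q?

1.18e+09

Let p = y^2·c^2 = 6.39e+09. δp/p = √((2·δy/y)² + (2·δc/c)²) = √(0.0129 + 0.0209) = 0.184, so δp = 1.17e+09.
Q = p − q: δQ = √(δp² + δq²) = √(1.38e+18 + 1e+16) = 1.18e+09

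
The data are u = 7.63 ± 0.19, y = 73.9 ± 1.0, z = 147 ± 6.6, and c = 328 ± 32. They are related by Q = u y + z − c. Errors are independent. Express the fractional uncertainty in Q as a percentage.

Let p = u·y = 564. δp/p = √((1·δu/u)² + (1·δy/y)²) = √(0.000620 + 0.000183) = 0.0283, so δp = 16.0.
Q = p + z − c: δQ = √(δp² + δz² + δc²) = √(255 + 43.6 + 1020) = 36.4
Q = 383, so δQ/Q = 36.4/383 = 0.0950.

9.50%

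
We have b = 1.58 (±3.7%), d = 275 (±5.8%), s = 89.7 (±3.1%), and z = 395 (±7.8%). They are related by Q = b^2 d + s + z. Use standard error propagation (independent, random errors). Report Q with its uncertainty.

1170 ± 71.6

Let p = b^2·d = 687. δp/p = √((2·δb/b)² + (1·δd/d)²) = √(0.00548 + 0.00336) = 0.0940, so δp = 64.5.
Q = p + s + z: δQ = √(δp² + δs² + δz²) = √(4170 + 7.73 + 949) = 71.6
Q = 1170.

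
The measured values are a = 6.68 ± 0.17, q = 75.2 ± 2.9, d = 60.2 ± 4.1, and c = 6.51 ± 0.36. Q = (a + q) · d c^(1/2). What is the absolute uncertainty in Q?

1030

Let u = a + q = 81.9. δu = √(δa² + δq²) = √(0.0289 + 8.41) = 2.90, so δu/u = 0.0355.
Q is then a monomial in u, d, c:
δQ/Q = √((δu/u)² + (1·δd/d)² + (½·δc/c)²) = √(0.00126 + 0.00464 + 0.000765) = 0.0816
Q = 12600, so δQ = 0.0816 × 12600 = 1030.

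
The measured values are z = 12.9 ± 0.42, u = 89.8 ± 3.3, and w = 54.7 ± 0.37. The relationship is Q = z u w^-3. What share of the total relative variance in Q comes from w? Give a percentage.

(δQ/Q)² = (1·δz/z)² + (1·δu/u)² + (-3·δw/w)²
  z term: (1×0.0326)² = 0.00106
  u term: (1×0.0367)² = 0.00135
  w term: (-3×0.00676)² = 0.000412
Total = 0.00282. Share from w = 0.000412/0.00282 = 0.146.

14.6%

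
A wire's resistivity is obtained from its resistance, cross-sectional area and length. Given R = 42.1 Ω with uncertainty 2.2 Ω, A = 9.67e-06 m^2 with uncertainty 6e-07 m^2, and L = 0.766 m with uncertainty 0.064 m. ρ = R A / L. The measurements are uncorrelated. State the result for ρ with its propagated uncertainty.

Since ρ is a product/quotient, work with relative uncertainties:
  (1·δR/R)² = (1×0.0523)² = 0.00273;  (1·δA/A)² = (1×0.0620)² = 0.00385;  (-1·δL/L)² = (-1×0.0836)² = 0.00698
δρ/ρ = √(0.0136) = 0.116
ρ = 0.000531 Ω·m, so δρ = 0.116 × 0.000531 = 6.19e-05 Ω·m.

(5.31 ± 0.619) × 10^-4 Ω·m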